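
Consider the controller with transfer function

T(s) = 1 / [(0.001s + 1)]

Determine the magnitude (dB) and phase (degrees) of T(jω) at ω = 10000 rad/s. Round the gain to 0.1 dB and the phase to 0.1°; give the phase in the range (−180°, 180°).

-20.0 dB, -84.3°

At ω = 10000 rad/s:
pole (1 + j10000·0.001) = 1 + j10 → |·| ≈ 10.05, ∠ ≈ 84.29°
|T| = 1 · 1 / (10.05) ≈ 0.099502
Gain = 20 log₁₀(0.099502) ≈ -20.04 dB
∠T = (0°) − (84.29°) = -84.29°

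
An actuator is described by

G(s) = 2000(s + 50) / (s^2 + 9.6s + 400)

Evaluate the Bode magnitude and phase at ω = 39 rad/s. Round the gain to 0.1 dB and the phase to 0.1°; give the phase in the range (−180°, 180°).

At s = jω = j39:
zero (s+50): 50 + j39 → |·| = √(50²+39²) = √4021 ≈ 63.411, ∠ = arctan(39/50) ≈ 37.95°
quadratic: (j39)² + 9.6·j39 + 400 = -1121 + j374.4 → |·| ≈ 1181.9, ∠ ≈ 161.53°
|G| = 2000 · 63.411 / 1181.9 ≈ 107.3
Gain = 20 log₁₀(107.3) ≈ 40.61 dB
∠G = 37.95° − 161.53° = -123.58°

40.6 dB, -123.6°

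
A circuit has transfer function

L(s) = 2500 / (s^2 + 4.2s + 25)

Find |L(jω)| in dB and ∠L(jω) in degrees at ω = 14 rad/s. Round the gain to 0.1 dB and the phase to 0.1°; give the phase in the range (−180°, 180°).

At s = jω = j14:
quadratic: (j14)² + 4.2·j14 + 25 = -171 + j58.8 → |·| ≈ 180.83, ∠ ≈ 161.02°
|L| = 2500 / 180.83 ≈ 13.825
Gain = 20 log₁₀(13.825) ≈ 22.81 dB
∠L = 0.00° − 161.02° = -161.02°

22.8 dB, -161.0°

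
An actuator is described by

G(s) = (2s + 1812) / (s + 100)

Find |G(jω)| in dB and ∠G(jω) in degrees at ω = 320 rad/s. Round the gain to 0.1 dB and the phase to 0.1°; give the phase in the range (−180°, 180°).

Substitute s = j320:
Numerator: 2(j320) + 1812 = 1812 + j640
Denominator: (j320) + 100 = 100 + j320
|N| = √(1812² + 640²) ≈ 1921.7, ∠N ≈ 19.45°
|D| = √(100² + 320²) ≈ 335.26, ∠D ≈ 72.65°
|G| = 1921.7 / 335.26 ≈ 5.732
Gain = 20 log₁₀(5.732) ≈ 15.17 dB
∠G = 19.45° − 72.65° = -53.20°

15.2 dB, -53.2°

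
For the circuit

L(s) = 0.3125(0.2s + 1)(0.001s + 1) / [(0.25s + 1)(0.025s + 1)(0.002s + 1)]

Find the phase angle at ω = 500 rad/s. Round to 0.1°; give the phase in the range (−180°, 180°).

-104.0°

At ω = 500 rad/s:
zero (1 + j500·0.2) = 1 + j100 → |·| ≈ 100, ∠ ≈ 89.43°
zero (1 + j500·0.001) = 1 + j0.5 → |·| ≈ 1.118, ∠ ≈ 26.57°
pole (1 + j500·0.25) = 1 + j125 → |·| ≈ 125, ∠ ≈ 89.54°
pole (1 + j500·0.025) = 1 + j12.5 → |·| ≈ 12.54, ∠ ≈ 85.43°
pole (1 + j500·0.002) = 1 + j1 → |·| ≈ 1.4142, ∠ ≈ 45.00°
∠L = (89.43° + 26.57°) − (89.54° + 85.43° + 45.00°) = -103.97°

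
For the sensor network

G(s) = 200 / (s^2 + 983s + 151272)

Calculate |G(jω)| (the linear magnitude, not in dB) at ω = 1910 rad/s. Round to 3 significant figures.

Substitute s = j1910:
Numerator: 200 = 200 + j0
Denominator: (j1910)^2 + 983(j1910) + 151272 = -3496828 + j1877530
|N| = √(200² + 0²) ≈ 200, ∠N ≈ 0.00°
|D| = √(3496828² + 1877530²) ≈ 3.969e+06, ∠D ≈ 151.77°
|G| = 200 / 3.969e+06 ≈ 5.0391e-05

5.04e-05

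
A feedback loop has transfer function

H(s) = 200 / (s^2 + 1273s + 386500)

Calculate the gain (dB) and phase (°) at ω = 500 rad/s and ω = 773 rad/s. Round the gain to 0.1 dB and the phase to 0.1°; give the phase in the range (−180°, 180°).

Substitute s = j500:
Numerator: 200 = 200 + j0
Denominator: (j500)^2 + 1273(j500) + 386500 = 136500 + j636500
|N| = √(200² + 0²) ≈ 200, ∠N ≈ 0.00°
|D| = √(136500² + 636500²) ≈ 6.5097e+05, ∠D ≈ 77.90°
|H| = 200 / 6.5097e+05 ≈ 0.00030723
Gain = 20 log₁₀(0.00030723) ≈ -70.25 dB
∠H = 0.00° − 77.90° = -77.90°

Substitute s = j773:
Numerator: 200 = 200 + j0
Denominator: (j773)^2 + 1273(j773) + 386500 = -211029 + j984029
|N| = √(200² + 0²) ≈ 200, ∠N ≈ 0.00°
|D| = √(211029² + 984029²) ≈ 1.0064e+06, ∠D ≈ 102.10°
|H| = 200 / 1.0064e+06 ≈ 0.00019873
Gain = 20 log₁₀(0.00019873) ≈ -74.03 dB
∠H = 0.00° − 102.10° = -102.10°

ω = 500: -70.3 dB, -77.9°; ω = 773: -74.0 dB, -102.1°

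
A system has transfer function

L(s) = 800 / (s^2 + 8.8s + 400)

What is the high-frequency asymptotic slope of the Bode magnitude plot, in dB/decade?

Each pole contributes −20 dB/decade at high frequency; each zero contributes +20 dB/decade.
Net: 0 zero(s) − 2 pole(s) → -40 dB/decade.

-40 dB/decade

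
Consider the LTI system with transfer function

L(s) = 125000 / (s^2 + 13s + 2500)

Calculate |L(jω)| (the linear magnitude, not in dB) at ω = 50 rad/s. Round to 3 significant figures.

192

At s = jω = j50:
quadratic: (j50)² + 13·j50 + 2500 = 0 + j650 → |·| ≈ 650, ∠ ≈ 90.00°
|L| = 125000 / 650 ≈ 192.31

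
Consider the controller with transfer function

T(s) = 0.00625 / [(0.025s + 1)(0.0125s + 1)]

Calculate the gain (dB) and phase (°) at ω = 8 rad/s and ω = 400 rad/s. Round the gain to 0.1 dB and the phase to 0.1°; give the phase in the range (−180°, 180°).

ω = 8: -44.3 dB, -17.0°; ω = 400: -78.3 dB, -163.0°

At ω = 8 rad/s:
pole (1 + j8·0.025) = 1 + j0.2 → |·| ≈ 1.0198, ∠ ≈ 11.31°
pole (1 + j8·0.0125) = 1 + j0.1 → |·| ≈ 1.005, ∠ ≈ 5.71°
|T| = 0.00625 · 1 / (1.0198 · 1.005) ≈ 0.0060982
Gain = 20 log₁₀(0.0060982) ≈ -44.30 dB
∠T = (0°) − (11.31° + 5.71°) = -17.02°

At ω = 400 rad/s:
pole (1 + j400·0.025) = 1 + j10 → |·| ≈ 10.05, ∠ ≈ 84.29°
pole (1 + j400·0.0125) = 1 + j5 → |·| ≈ 5.099, ∠ ≈ 78.69°
|T| = 0.00625 · 1 / (10.05 · 5.099) ≈ 0.00012196
Gain = 20 log₁₀(0.00012196) ≈ -78.28 dB
∠T = (0°) − (84.29° + 78.69°) = -162.98°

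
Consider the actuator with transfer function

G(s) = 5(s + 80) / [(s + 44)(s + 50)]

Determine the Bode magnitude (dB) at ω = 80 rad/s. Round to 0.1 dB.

-23.7 dB

At s = jω = j80:
zero (s+80): 80 + j80 → |·| = √(80²+80²) = √12800 ≈ 113.14, ∠ = arctan(80/80) ≈ 45.00°
pole (s+44): 44 + j80 → |·| = √(44²+80²) = √8336 ≈ 91.302, ∠ = arctan(80/44) ≈ 61.19°
pole (s+50): 50 + j80 → |·| = √(50²+80²) = √8900 ≈ 94.34, ∠ = arctan(80/50) ≈ 57.99°
|G| = 5 · 113.14 / 8613.4 ≈ 0.065677
Gain = 20 log₁₀(0.065677) ≈ -23.65 dB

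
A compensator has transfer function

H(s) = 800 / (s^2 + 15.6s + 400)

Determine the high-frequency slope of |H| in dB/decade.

-40 dB/decade

Each pole contributes −20 dB/decade at high frequency; each zero contributes +20 dB/decade.
Net: 0 zero(s) − 2 pole(s) → -40 dB/decade.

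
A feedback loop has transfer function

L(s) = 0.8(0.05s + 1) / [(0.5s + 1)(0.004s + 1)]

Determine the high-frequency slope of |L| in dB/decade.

Each pole contributes −20 dB/decade at high frequency; each zero contributes +20 dB/decade.
Net: 1 zero(s) − 2 pole(s) → -20 dB/decade.

-20 dB/decade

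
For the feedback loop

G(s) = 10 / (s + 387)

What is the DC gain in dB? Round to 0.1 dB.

G(0) = 10 / (387) ≈ 0.02584
20 log₁₀(0.02584) ≈ -31.75 dB

-31.8 dB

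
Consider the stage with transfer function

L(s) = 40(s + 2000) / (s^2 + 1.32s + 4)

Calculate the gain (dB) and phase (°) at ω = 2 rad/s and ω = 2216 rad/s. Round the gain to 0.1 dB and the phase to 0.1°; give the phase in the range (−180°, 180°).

At s = jω = j2:
zero (s+2000): 2000 + j2 → |·| = √(2000²+2²) = √4000004 ≈ 2000, ∠ = arctan(2/2000) ≈ 0.06°
quadratic: (j2)² + 1.32·j2 + 4 = 0 + j2.64 → |·| ≈ 2.64, ∠ ≈ 90.00°
|L| = 40 · 2000 / 2.64 ≈ 30303
Gain = 20 log₁₀(30303) ≈ 89.63 dB
∠L = 0.06° − 90.00° = -89.94°

At s = jω = j2216:
zero (s+2000): 2000 + j2216 → |·| = √(2000²+2216²) = √8910656 ≈ 2985.1, ∠ = arctan(2216/2000) ≈ 47.93°
quadratic: (j2216)² + 1.32·j2216 + 4 = -4910652 + j2925.12 → |·| ≈ 4.9107e+06, ∠ ≈ 179.97°
|L| = 40 · 2985.1 / 4.9107e+06 ≈ 0.024315
Gain = 20 log₁₀(0.024315) ≈ -32.28 dB
∠L = 47.93° − 179.97° = -132.04°

ω = 2: 89.6 dB, -89.9°; ω = 2216: -32.3 dB, -132.0°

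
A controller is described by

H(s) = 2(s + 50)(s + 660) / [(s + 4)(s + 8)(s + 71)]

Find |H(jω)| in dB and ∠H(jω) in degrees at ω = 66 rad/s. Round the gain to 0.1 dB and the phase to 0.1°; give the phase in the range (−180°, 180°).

-11.8 dB, -154.0°

At s = jω = j66:
zero (s+50): 50 + j66 → |·| = √(50²+66²) = √6856 ≈ 82.801, ∠ = arctan(66/50) ≈ 52.85°
zero (s+660): 660 + j66 → |·| = √(660²+66²) = √439956 ≈ 663.29, ∠ = arctan(66/660) ≈ 5.71°
pole (s+4): 4 + j66 → |·| = √(4²+66²) = √4372 ≈ 66.121, ∠ = arctan(66/4) ≈ 86.53°
pole (s+8): 8 + j66 → |·| = √(8²+66²) = √4420 ≈ 66.483, ∠ = arctan(66/8) ≈ 83.09°
pole (s+71): 71 + j66 → |·| = √(71²+66²) = √9397 ≈ 96.938, ∠ = arctan(66/71) ≈ 42.91°
|H| = 2 · 54921 / 4.2613e+05 ≈ 0.25777
Gain = 20 log₁₀(0.25777) ≈ -11.78 dB
∠H = 58.56° − 212.53° = -153.97°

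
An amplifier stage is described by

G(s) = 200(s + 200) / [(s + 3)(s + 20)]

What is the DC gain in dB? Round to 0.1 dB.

56.5 dB

G(0) = 200·200 / (3·20) ≈ 666.67
20 log₁₀(666.67) ≈ 56.48 dB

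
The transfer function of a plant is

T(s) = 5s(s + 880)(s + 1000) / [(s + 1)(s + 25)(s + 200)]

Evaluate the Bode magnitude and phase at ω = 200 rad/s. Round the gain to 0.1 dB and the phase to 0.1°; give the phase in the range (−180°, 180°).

At s = jω = j200:
zero (s+880): 880 + j200 → |·| = √(880²+200²) = √814400 ≈ 902.44, ∠ = arctan(200/880) ≈ 12.80°
zero (s+1000): 1000 + j200 → |·| = √(1000²+200²) = √1040000 ≈ 1019.8, ∠ = arctan(200/1000) ≈ 11.31°
zero at origin: s = j200 → |·| = 200, ∠ = 90.00°
pole (s+1): 1 + j200 → |·| = √(1²+200²) = √40001 ≈ 200, ∠ = arctan(200/1) ≈ 89.71°
pole (s+25): 25 + j200 → |·| = √(25²+200²) = √40625 ≈ 201.56, ∠ = arctan(200/25) ≈ 82.87°
pole (s+200): 200 + j200 → |·| = √(200²+200²) = √80000 ≈ 282.84, ∠ = arctan(200/200) ≈ 45.00°
|T| = 5 · 1.8406e+08 / 1.1402e+07 ≈ 80.714
Gain = 20 log₁₀(80.714) ≈ 38.14 dB
∠T = 114.11° − 217.58° = -103.47°

38.1 dB, -103.5°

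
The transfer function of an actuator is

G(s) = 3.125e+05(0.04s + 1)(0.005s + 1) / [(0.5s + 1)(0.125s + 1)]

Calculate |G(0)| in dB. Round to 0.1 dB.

G(0) = 3.125e+05 · 1 / 1 = 3.125e+05
20 log₁₀(3.125e+05) ≈ 109.90 dB

109.9 dB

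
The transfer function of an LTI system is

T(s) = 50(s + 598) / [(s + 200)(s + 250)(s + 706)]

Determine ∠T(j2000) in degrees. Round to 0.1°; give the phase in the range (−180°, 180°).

-164.4°

At s = jω = j2000:
zero (s+598): 598 + j2000 → |·| = √(598²+2000²) = √4357604 ≈ 2087.5, ∠ = arctan(2000/598) ≈ 73.35°
pole (s+200): 200 + j2000 → |·| = √(200²+2000²) = √4040000 ≈ 2010, ∠ = arctan(2000/200) ≈ 84.29°
pole (s+250): 250 + j2000 → |·| = √(250²+2000²) = √4062500 ≈ 2015.6, ∠ = arctan(2000/250) ≈ 82.87°
pole (s+706): 706 + j2000 → |·| = √(706²+2000²) = √4498436 ≈ 2121, ∠ = arctan(2000/706) ≈ 70.56°
∠T = 73.35° − 237.72° = -164.37°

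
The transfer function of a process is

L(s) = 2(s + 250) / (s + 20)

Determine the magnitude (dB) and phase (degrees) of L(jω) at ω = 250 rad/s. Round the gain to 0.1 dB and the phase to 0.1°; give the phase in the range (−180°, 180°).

At s = jω = j250:
zero (s+250): 250 + j250 → |·| = √(250²+250²) = √125000 ≈ 353.55, ∠ = arctan(250/250) ≈ 45.00°
pole (s+20): 20 + j250 → |·| = √(20²+250²) = √62900 ≈ 250.8, ∠ = arctan(250/20) ≈ 85.43°
|L| = 2 · 353.55 / 250.8 ≈ 2.8194
Gain = 20 log₁₀(2.8194) ≈ 9.00 dB
∠L = 45.00° − 85.43° = -40.43°

9.0 dB, -40.4°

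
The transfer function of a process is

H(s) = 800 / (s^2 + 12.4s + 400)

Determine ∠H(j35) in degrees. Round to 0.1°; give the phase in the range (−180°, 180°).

At s = jω = j35:
quadratic: (j35)² + 12.4·j35 + 400 = -825 + j434 → |·| ≈ 932.19, ∠ ≈ 152.25°
∠H = 0.00° − 152.25° = -152.25°

-152.3°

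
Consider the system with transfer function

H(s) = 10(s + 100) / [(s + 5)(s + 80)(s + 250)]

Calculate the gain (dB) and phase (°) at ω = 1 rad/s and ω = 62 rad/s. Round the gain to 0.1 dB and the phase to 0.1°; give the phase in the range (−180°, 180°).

At s = jω = j1:
zero (s+100): 100 + j1 → |·| = √(100²+1²) = √10001 ≈ 100, ∠ = arctan(1/100) ≈ 0.57°
pole (s+5): 5 + j1 → |·| = √(5²+1²) = √26 ≈ 5.099, ∠ = arctan(1/5) ≈ 11.31°
pole (s+80): 80 + j1 → |·| = √(80²+1²) = √6401 ≈ 80.006, ∠ = arctan(1/80) ≈ 0.72°
pole (s+250): 250 + j1 → |·| = √(250²+1²) = √62501 ≈ 250, ∠ = arctan(1/250) ≈ 0.23°
|H| = 10 · 100 / 1.0199e+05 ≈ 0.0098049
Gain = 20 log₁₀(0.0098049) ≈ -40.17 dB
∠H = 0.57° − 12.26° = -11.69°

At s = jω = j62:
zero (s+100): 100 + j62 → |·| = √(100²+62²) = √13844 ≈ 117.66, ∠ = arctan(62/100) ≈ 31.80°
pole (s+5): 5 + j62 → |·| = √(5²+62²) = √3869 ≈ 62.201, ∠ = arctan(62/5) ≈ 85.39°
pole (s+80): 80 + j62 → |·| = √(80²+62²) = √10244 ≈ 101.21, ∠ = arctan(62/80) ≈ 37.78°
pole (s+250): 250 + j62 → |·| = √(250²+62²) = √66344 ≈ 257.57, ∠ = arctan(62/250) ≈ 13.93°
|H| = 10 · 117.66 / 1.6215e+06 ≈ 0.00072562
Gain = 20 log₁₀(0.00072562) ≈ -62.79 dB
∠H = 31.80° − 137.10° = -105.30°

ω = 1: -40.2 dB, -11.7°; ω = 62: -62.8 dB, -105.3°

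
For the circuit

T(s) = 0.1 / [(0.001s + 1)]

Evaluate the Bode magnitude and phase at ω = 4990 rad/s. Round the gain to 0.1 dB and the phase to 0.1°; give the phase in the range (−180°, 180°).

At ω = 4990 rad/s:
pole (1 + j4990·0.001) = 1 + j4.99 → |·| ≈ 5.0892, ∠ ≈ 78.67°
|T| = 0.1 · 1 / (5.0892) ≈ 0.019649
Gain = 20 log₁₀(0.019649) ≈ -34.13 dB
∠T = (0°) − (78.67°) = -78.67°

-34.1 dB, -78.7°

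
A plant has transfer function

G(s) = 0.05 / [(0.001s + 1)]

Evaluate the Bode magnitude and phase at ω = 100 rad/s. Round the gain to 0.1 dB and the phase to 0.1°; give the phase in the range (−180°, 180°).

At ω = 100 rad/s:
pole (1 + j100·0.001) = 1 + j0.1 → |·| ≈ 1.005, ∠ ≈ 5.71°
|G| = 0.05 · 1 / (1.005) ≈ 0.049751
Gain = 20 log₁₀(0.049751) ≈ -26.06 dB
∠G = (0°) − (5.71°) = -5.71°

-26.1 dB, -5.7°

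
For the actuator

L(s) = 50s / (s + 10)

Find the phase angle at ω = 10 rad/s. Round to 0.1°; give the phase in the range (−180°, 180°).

45.0°

At s = jω = j10:
zero at origin: s = j10 → |·| = 10, ∠ = 90.00°
pole (s+10): 10 + j10 → |·| = √(10²+10²) = √200 ≈ 14.142, ∠ = arctan(10/10) ≈ 45.00°
∠L = 90.00° − 45.00° = 45.00°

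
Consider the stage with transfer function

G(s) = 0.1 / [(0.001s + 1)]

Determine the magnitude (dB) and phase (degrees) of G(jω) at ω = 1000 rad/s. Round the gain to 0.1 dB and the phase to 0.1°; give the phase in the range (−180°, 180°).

At ω = 1000 rad/s:
pole (1 + j1000·0.001) = 1 + j1 → |·| ≈ 1.4142, ∠ ≈ 45.00°
|G| = 0.1 · 1 / (1.4142) ≈ 0.070711
Gain = 20 log₁₀(0.070711) ≈ -23.01 dB
∠G = (0°) − (45.00°) = -45.00°

-23.0 dB, -45.0°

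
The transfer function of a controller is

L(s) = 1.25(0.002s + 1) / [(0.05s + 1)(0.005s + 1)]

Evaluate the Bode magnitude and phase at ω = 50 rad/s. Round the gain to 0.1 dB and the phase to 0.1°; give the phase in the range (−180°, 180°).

-6.9 dB, -76.5°

At ω = 50 rad/s:
zero (1 + j50·0.002) = 1 + j0.1 → |·| ≈ 1.005, ∠ ≈ 5.71°
pole (1 + j50·0.05) = 1 + j2.5 → |·| ≈ 2.6926, ∠ ≈ 68.20°
pole (1 + j50·0.005) = 1 + j0.25 → |·| ≈ 1.0308, ∠ ≈ 14.04°
|L| = 1.25 · 1.005 / (2.6926 · 1.0308) ≈ 0.45262
Gain = 20 log₁₀(0.45262) ≈ -6.89 dB
∠L = (5.71°) − (68.20° + 14.04°) = -76.53°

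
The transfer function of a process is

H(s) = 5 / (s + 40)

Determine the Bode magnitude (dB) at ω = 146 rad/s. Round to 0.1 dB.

-29.6 dB

Substitute s = j146:
Numerator: 5 = 5 + j0
Denominator: (j146) + 40 = 40 + j146
|N| = √(5² + 0²) ≈ 5, ∠N ≈ 0.00°
|D| = √(40² + 146²) ≈ 151.38, ∠D ≈ 74.68°
|H| = 5 / 151.38 ≈ 0.033029
Gain = 20 log₁₀(0.033029) ≈ -29.62 dB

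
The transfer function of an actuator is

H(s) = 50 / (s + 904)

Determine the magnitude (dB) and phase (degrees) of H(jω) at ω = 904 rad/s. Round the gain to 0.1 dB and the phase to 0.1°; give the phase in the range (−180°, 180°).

At s = jω = j904:
pole (s+904): 904 + j904 → |·| = √(904²+904²) = √1634432 ≈ 1278.4, ∠ = arctan(904/904) ≈ 45.00°
|H| = 50 / 1278.4 ≈ 0.039111
Gain = 20 log₁₀(0.039111) ≈ -28.15 dB
∠H = 0.00° − 45.00° = -45.00°

-28.2 dB, -45.0°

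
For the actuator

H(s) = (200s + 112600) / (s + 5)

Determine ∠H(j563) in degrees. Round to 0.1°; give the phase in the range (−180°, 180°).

Substitute s = j563:
Numerator: 200(j563) + 112600 = 112600 + j112600
Denominator: (j563) + 5 = 5 + j563
|N| = √(112600² + 112600²) ≈ 1.5924e+05, ∠N ≈ 45.00°
|D| = √(5² + 563²) ≈ 563.02, ∠D ≈ 89.49°
∠H = 45.00° − 89.49° = -44.49°

-44.5°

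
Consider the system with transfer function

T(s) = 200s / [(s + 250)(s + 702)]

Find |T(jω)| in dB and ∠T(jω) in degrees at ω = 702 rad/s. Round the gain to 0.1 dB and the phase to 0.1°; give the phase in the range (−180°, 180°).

At s = jω = j702:
zero at origin: s = j702 → |·| = 702, ∠ = 90.00°
pole (s+250): 250 + j702 → |·| = √(250²+702²) = √555304 ≈ 745.19, ∠ = arctan(702/250) ≈ 70.40°
pole (s+702): 702 + j702 → |·| = √(702²+702²) = √985608 ≈ 992.78, ∠ = arctan(702/702) ≈ 45.00°
|T| = 200 · 702 / 7.3981e+05 ≈ 0.18978
Gain = 20 log₁₀(0.18978) ≈ -14.43 dB
∠T = 90.00° − 115.40° = -25.40°

-14.4 dB, -25.4°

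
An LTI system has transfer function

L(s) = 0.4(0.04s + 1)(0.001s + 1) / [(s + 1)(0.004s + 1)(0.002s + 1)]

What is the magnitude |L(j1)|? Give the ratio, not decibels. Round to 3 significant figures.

At ω = 1 rad/s:
zero (1 + j1·0.04) = 1 + j0.04 → |·| ≈ 1.0008, ∠ ≈ 2.29°
zero (1 + j1·0.001) = 1 + j0.001 → |·| ≈ 1, ∠ ≈ 0.06°
pole (1 + j1·1) = 1 + j1 → |·| ≈ 1.4142, ∠ ≈ 45.00°
pole (1 + j1·0.004) = 1 + j0.004 → |·| ≈ 1, ∠ ≈ 0.23°
pole (1 + j1·0.002) = 1 + j0.002 → |·| ≈ 1, ∠ ≈ 0.11°
|L| = 0.4 · 1.0008 · 1 / (1.4142 · 1 · 1) ≈ 0.28307

0.283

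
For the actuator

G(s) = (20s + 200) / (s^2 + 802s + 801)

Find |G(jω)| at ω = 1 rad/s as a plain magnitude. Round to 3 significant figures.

Substitute s = j1:
Numerator: 20(j1) + 200 = 200 + j20
Denominator: (j1)^2 + 802(j1) + 801 = 800 + j802
|N| = √(200² + 20²) ≈ 201, ∠N ≈ 5.71°
|D| = √(800² + 802²) ≈ 1132.8, ∠D ≈ 45.07°
|G| = 201 / 1132.8 ≈ 0.17744

0.177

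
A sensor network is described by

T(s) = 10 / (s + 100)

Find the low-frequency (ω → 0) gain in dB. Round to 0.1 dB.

-20.0 dB

T(0) = 10 / 100 = 0.1
20 log₁₀(0.1) ≈ -20.00 dB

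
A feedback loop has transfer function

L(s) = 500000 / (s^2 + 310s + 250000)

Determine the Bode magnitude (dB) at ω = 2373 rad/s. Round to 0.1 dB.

At s = jω = j2373:
quadratic: (j2373)² + 310·j2373 + 250000 = -5381129 + j735630 → |·| ≈ 5.4312e+06, ∠ ≈ 172.22°
|L| = 500000 / 5.4312e+06 ≈ 0.092061
Gain = 20 log₁₀(0.092061) ≈ -20.72 dB

-20.7 dB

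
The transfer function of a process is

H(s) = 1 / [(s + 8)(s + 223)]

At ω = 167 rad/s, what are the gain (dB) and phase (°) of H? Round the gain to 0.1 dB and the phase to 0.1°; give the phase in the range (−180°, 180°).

At s = jω = j167:
pole (s+8): 8 + j167 → |·| = √(8²+167²) = √27953 ≈ 167.19, ∠ = arctan(167/8) ≈ 87.26°
pole (s+223): 223 + j167 → |·| = √(223²+167²) = √77618 ≈ 278.6, ∠ = arctan(167/223) ≈ 36.83°
|H| = 1 / 46579 ≈ 2.1469e-05
Gain = 20 log₁₀(2.1469e-05) ≈ -93.36 dB
∠H = 0.00° − 124.09° = -124.09°

-93.4 dB, -124.1°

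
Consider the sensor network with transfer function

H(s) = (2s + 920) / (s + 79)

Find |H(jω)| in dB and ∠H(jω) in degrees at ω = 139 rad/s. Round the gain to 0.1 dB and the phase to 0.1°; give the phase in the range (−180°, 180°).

Substitute s = j139:
Numerator: 2(j139) + 920 = 920 + j278
Denominator: (j139) + 79 = 79 + j139
|N| = √(920² + 278²) ≈ 961.08, ∠N ≈ 16.81°
|D| = √(79² + 139²) ≈ 159.88, ∠D ≈ 60.39°
|H| = 961.08 / 159.88 ≈ 6.0113
Gain = 20 log₁₀(6.0113) ≈ 15.58 dB
∠H = 16.81° − 60.39° = -43.58°

15.6 dB, -43.6°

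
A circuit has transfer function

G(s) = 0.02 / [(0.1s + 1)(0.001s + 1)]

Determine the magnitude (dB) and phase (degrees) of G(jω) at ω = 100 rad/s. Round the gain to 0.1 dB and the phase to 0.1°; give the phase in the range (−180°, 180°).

At ω = 100 rad/s:
pole (1 + j100·0.1) = 1 + j10 → |·| ≈ 10.05, ∠ ≈ 84.29°
pole (1 + j100·0.001) = 1 + j0.1 → |·| ≈ 1.005, ∠ ≈ 5.71°
|G| = 0.02 · 1 / (10.05 · 1.005) ≈ 0.0019801
Gain = 20 log₁₀(0.0019801) ≈ -54.07 dB
∠G = (0°) − (84.29° + 5.71°) = -90.00°

-54.1 dB, -90.0°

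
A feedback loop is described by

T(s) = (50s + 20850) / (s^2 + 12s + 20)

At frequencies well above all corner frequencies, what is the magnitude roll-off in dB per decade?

Each pole contributes −20 dB/decade at high frequency; each zero contributes +20 dB/decade.
Net: 1 zero(s) − 2 pole(s) → -20 dB/decade.

-20 dB/decade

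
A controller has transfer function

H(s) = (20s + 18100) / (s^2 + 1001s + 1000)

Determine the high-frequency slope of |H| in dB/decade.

-20 dB/decade

Each pole contributes −20 dB/decade at high frequency; each zero contributes +20 dB/decade.
Net: 1 zero(s) − 2 pole(s) → -20 dB/decade.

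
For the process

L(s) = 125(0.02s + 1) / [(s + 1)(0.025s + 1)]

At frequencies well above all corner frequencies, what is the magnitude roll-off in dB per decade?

-20 dB/decade

Each pole contributes −20 dB/decade at high frequency; each zero contributes +20 dB/decade.
Net: 1 zero(s) − 2 pole(s) → -20 dB/decade.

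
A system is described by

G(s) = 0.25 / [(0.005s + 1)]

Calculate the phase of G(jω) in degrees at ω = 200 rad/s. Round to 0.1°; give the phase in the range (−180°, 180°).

At ω = 200 rad/s:
pole (1 + j200·0.005) = 1 + j1 → |·| ≈ 1.4142, ∠ ≈ 45.00°
∠G = (0°) − (45.00°) = -45.00°

-45.0°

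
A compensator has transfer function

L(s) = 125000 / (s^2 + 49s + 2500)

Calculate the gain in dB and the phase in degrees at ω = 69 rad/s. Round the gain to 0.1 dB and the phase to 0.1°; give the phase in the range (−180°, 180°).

At s = jω = j69:
quadratic: (j69)² + 49·j69 + 2500 = -2261 + j3381 → |·| ≈ 4067.3, ∠ ≈ 123.77°
|L| = 125000 / 4067.3 ≈ 30.733
Gain = 20 log₁₀(30.733) ≈ 29.75 dB
∠L = 0.00° − 123.77° = -123.77°

29.8 dB, -123.8°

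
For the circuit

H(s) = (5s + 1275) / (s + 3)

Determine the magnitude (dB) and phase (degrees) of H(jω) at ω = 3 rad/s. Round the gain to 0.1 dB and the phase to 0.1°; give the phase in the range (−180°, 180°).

49.6 dB, -44.3°

Substitute s = j3:
Numerator: 5(j3) + 1275 = 1275 + j15
Denominator: (j3) + 3 = 3 + j3
|N| = √(1275² + 15²) ≈ 1275.1, ∠N ≈ 0.67°
|D| = √(3² + 3²) ≈ 4.2426, ∠D ≈ 45.00°
|H| = 1275.1 / 4.2426 ≈ 300.55
Gain = 20 log₁₀(300.55) ≈ 49.56 dB
∠H = 0.67° − 45.00° = -44.33°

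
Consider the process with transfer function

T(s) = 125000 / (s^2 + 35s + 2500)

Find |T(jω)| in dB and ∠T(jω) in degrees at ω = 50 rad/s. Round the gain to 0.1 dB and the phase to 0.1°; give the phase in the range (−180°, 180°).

At s = jω = j50:
quadratic: (j50)² + 35·j50 + 2500 = 0 + j1750 → |·| ≈ 1750, ∠ ≈ 90.00°
|T| = 125000 / 1750 ≈ 71.429
Gain = 20 log₁₀(71.429) ≈ 37.08 dB
∠T = 0.00° − 90.00° = -90.00°

37.1 dB, -90.0°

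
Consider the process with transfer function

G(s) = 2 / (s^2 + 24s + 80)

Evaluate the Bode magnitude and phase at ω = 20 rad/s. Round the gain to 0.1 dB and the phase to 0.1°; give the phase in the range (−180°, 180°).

Substitute s = j20:
Numerator: 2 = 2 + j0
Denominator: (j20)^2 + 24(j20) + 80 = -320 + j480
|N| = √(2² + 0²) ≈ 2, ∠N ≈ 0.00°
|D| = √(320² + 480²) ≈ 576.89, ∠D ≈ 123.69°
|G| = 2 / 576.89 ≈ 0.0034669
Gain = 20 log₁₀(0.0034669) ≈ -49.20 dB
∠G = 0.00° − 123.69° = -123.69°

-49.2 dB, -123.7°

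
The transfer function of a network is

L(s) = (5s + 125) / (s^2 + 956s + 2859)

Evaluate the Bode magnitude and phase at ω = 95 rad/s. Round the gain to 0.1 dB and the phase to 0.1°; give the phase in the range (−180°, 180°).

Substitute s = j95:
Numerator: 5(j95) + 125 = 125 + j475
Denominator: (j95)^2 + 956(j95) + 2859 = -6166 + j90820
|N| = √(125² + 475²) ≈ 491.17, ∠N ≈ 75.26°
|D| = √(6166² + 90820²) ≈ 91029, ∠D ≈ 93.88°
|L| = 491.17 / 91029 ≈ 0.0053958
Gain = 20 log₁₀(0.0053958) ≈ -45.36 dB
∠L = 75.26° − 93.88° = -18.62°

-45.4 dB, -18.6°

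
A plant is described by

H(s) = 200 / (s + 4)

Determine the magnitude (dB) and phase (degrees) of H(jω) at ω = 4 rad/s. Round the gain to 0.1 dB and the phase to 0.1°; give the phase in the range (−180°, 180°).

Substitute s = j4:
Numerator: 200 = 200 + j0
Denominator: (j4) + 4 = 4 + j4
|N| = √(200² + 0²) ≈ 200, ∠N ≈ 0.00°
|D| = √(4² + 4²) ≈ 5.6569, ∠D ≈ 45.00°
|H| = 200 / 5.6569 ≈ 35.355
Gain = 20 log₁₀(35.355) ≈ 30.97 dB
∠H = 0.00° − 45.00° = -45.00°

31.0 dB, -45.0°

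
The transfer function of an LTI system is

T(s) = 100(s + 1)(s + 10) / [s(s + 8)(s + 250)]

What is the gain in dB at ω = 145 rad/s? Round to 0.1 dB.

-9.2 dB

At s = jω = j145:
zero (s+1): 1 + j145 → |·| = √(1²+145²) = √21026 ≈ 145, ∠ = arctan(145/1) ≈ 89.60°
zero (s+10): 10 + j145 → |·| = √(10²+145²) = √21125 ≈ 145.34, ∠ = arctan(145/10) ≈ 86.05°
pole (s+8): 8 + j145 → |·| = √(8²+145²) = √21089 ≈ 145.22, ∠ = arctan(145/8) ≈ 86.84°
pole (s+250): 250 + j145 → |·| = √(250²+145²) = √83525 ≈ 289.01, ∠ = arctan(145/250) ≈ 30.11°
pole at origin: |s| = 145, ∠ = 90.00° (in denominator)
|T| = 100 · 21074 / 6.0857e+06 ≈ 0.34629
Gain = 20 log₁₀(0.34629) ≈ -9.21 dB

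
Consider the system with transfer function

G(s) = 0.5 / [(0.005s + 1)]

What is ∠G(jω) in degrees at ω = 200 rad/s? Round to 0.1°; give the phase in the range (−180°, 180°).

At ω = 200 rad/s:
pole (1 + j200·0.005) = 1 + j1 → |·| ≈ 1.4142, ∠ ≈ 45.00°
∠G = (0°) − (45.00°) = -45.00°

-45.0°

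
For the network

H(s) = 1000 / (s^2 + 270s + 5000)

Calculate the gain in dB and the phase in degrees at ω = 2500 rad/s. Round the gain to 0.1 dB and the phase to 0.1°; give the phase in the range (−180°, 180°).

-76.0 dB, -173.8°

Substitute s = j2500:
Numerator: 1000 = 1000 + j0
Denominator: (j2500)^2 + 270(j2500) + 5000 = -6245000 + j675000
|N| = √(1000² + 0²) ≈ 1000, ∠N ≈ 0.00°
|D| = √(6245000² + 675000²) ≈ 6.2814e+06, ∠D ≈ 173.83°
|H| = 1000 / 6.2814e+06 ≈ 0.0001592
Gain = 20 log₁₀(0.0001592) ≈ -75.96 dB
∠H = 0.00° − 173.83° = -173.83°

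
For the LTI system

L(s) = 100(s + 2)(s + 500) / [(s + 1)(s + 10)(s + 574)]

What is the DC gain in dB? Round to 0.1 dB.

24.8 dB

L(0) = 100·2·500 / (1·10·574) ≈ 17.422
20 log₁₀(17.422) ≈ 24.82 dB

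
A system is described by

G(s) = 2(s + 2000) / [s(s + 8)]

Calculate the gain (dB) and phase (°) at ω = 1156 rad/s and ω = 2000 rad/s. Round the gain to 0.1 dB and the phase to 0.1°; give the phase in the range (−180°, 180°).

ω = 1156: -49.2 dB, -149.6°; ω = 2000: -57.0 dB, -134.8°

At s = jω = j1156:
zero (s+2000): 2000 + j1156 → |·| = √(2000²+1156²) = √5336336 ≈ 2310.1, ∠ = arctan(1156/2000) ≈ 30.03°
pole (s+8): 8 + j1156 → |·| = √(8²+1156²) = √1336400 ≈ 1156, ∠ = arctan(1156/8) ≈ 89.60°
pole at origin: |s| = 1156, ∠ = 90.00° (in denominator)
|G| = 2 · 2310.1 / 1.3363e+06 ≈ 0.0034575
Gain = 20 log₁₀(0.0034575) ≈ -49.22 dB
∠G = 30.03° − 179.60° = -149.57°

At s = jω = j2000:
zero (s+2000): 2000 + j2000 → |·| = √(2000²+2000²) = √8000000 ≈ 2828.4, ∠ = arctan(2000/2000) ≈ 45.00°
pole (s+8): 8 + j2000 → |·| = √(8²+2000²) = √4000064 ≈ 2000, ∠ = arctan(2000/8) ≈ 89.77°
pole at origin: |s| = 2000, ∠ = 90.00° (in denominator)
|G| = 2 · 2828.4 / 4e+06 ≈ 0.0014142
Gain = 20 log₁₀(0.0014142) ≈ -56.99 dB
∠G = 45.00° − 179.77° = -134.77°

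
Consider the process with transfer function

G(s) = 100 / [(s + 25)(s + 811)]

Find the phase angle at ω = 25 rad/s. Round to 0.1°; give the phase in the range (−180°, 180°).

At s = jω = j25:
pole (s+25): 25 + j25 → |·| = √(25²+25²) = √1250 ≈ 35.355, ∠ = arctan(25/25) ≈ 45.00°
pole (s+811): 811 + j25 → |·| = √(811²+25²) = √658346 ≈ 811.39, ∠ = arctan(25/811) ≈ 1.77°
∠G = 0.00° − 46.77° = -46.77°

-46.8°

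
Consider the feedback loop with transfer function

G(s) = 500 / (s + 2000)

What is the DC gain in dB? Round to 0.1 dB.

-12.0 dB

G(0) = 500 / 2000 = 0.25
20 log₁₀(0.25) ≈ -12.04 dB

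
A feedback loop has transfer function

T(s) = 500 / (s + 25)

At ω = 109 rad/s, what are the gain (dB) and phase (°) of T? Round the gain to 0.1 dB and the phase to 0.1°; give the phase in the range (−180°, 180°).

Substitute s = j109:
Numerator: 500 = 500 + j0
Denominator: (j109) + 25 = 25 + j109
|N| = √(500² + 0²) ≈ 500, ∠N ≈ 0.00°
|D| = √(25² + 109²) ≈ 111.83, ∠D ≈ 77.08°
|T| = 500 / 111.83 ≈ 4.4711
Gain = 20 log₁₀(4.4711) ≈ 13.01 dB
∠T = 0.00° − 77.08° = -77.08°

13.0 dB, -77.1°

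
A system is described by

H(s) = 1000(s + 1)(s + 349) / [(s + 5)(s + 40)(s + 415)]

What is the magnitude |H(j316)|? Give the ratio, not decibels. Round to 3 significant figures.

At s = jω = j316:
zero (s+1): 1 + j316 → |·| = √(1²+316²) = √99857 ≈ 316, ∠ = arctan(316/1) ≈ 89.82°
zero (s+349): 349 + j316 → |·| = √(349²+316²) = √221657 ≈ 470.8, ∠ = arctan(316/349) ≈ 42.16°
pole (s+5): 5 + j316 → |·| = √(5²+316²) = √99881 ≈ 316.04, ∠ = arctan(316/5) ≈ 89.09°
pole (s+40): 40 + j316 → |·| = √(40²+316²) = √101456 ≈ 318.52, ∠ = arctan(316/40) ≈ 82.79°
pole (s+415): 415 + j316 → |·| = √(415²+316²) = √272081 ≈ 521.61, ∠ = arctan(316/415) ≈ 37.29°
|H| = 1000 · 1.4877e+05 / 5.2508e+07 ≈ 2.8333

2.83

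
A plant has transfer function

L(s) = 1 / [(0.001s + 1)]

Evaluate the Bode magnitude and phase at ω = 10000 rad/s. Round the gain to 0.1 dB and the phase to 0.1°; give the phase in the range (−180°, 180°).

-20.0 dB, -84.3°

At ω = 10000 rad/s:
pole (1 + j10000·0.001) = 1 + j10 → |·| ≈ 10.05, ∠ ≈ 84.29°
|L| = 1 · 1 / (10.05) ≈ 0.099502
Gain = 20 log₁₀(0.099502) ≈ -20.04 dB
∠L = (0°) − (84.29°) = -84.29°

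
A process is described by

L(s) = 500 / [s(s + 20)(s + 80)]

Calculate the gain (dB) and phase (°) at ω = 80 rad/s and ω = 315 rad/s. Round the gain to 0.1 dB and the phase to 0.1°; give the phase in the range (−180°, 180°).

ω = 80: -63.5 dB, 149.0°; ω = 315: -96.2 dB, 107.9°

At s = jω = j80:
pole (s+20): 20 + j80 → |·| = √(20²+80²) = √6800 ≈ 82.462, ∠ = arctan(80/20) ≈ 75.96°
pole (s+80): 80 + j80 → |·| = √(80²+80²) = √12800 ≈ 113.14, ∠ = arctan(80/80) ≈ 45.00°
pole at origin: |s| = 80, ∠ = 90.00° (in denominator)
|L| = 500 / 7.4638e+05 ≈ 0.0006699
Gain = 20 log₁₀(0.0006699) ≈ -63.48 dB
∠L = 0.00° − 210.96° = -210.96° ≡ 149.04° (principal value)

At s = jω = j315:
pole (s+20): 20 + j315 → |·| = √(20²+315²) = √99625 ≈ 315.63, ∠ = arctan(315/20) ≈ 86.37°
pole (s+80): 80 + j315 → |·| = √(80²+315²) = √105625 ≈ 325, ∠ = arctan(315/80) ≈ 75.75°
pole at origin: |s| = 315, ∠ = 90.00° (in denominator)
|L| = 500 / 3.2313e+07 ≈ 1.5474e-05
Gain = 20 log₁₀(1.5474e-05) ≈ -96.21 dB
∠L = 0.00° − 252.12° = -252.12° ≡ 107.88° (principal value)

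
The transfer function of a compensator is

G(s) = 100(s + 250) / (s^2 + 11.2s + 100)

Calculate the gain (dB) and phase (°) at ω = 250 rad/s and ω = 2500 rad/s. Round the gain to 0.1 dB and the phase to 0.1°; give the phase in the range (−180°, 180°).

ω = 250: -4.9 dB, -132.4°; ω = 2500: -27.9 dB, -95.5°

At s = jω = j250:
zero (s+250): 250 + j250 → |·| = √(250²+250²) = √125000 ≈ 353.55, ∠ = arctan(250/250) ≈ 45.00°
quadratic: (j250)² + 11.2·j250 + 100 = -62400 + j2800 → |·| ≈ 62463, ∠ ≈ 177.43°
|G| = 100 · 353.55 / 62463 ≈ 0.56602
Gain = 20 log₁₀(0.56602) ≈ -4.94 dB
∠G = 45.00° − 177.43° = -132.43°

At s = jω = j2500:
zero (s+250): 250 + j2500 → |·| = √(250²+2500²) = √6312500 ≈ 2512.5, ∠ = arctan(2500/250) ≈ 84.29°
quadratic: (j2500)² + 11.2·j2500 + 100 = -6249900 + j28000 → |·| ≈ 6.25e+06, ∠ ≈ 179.74°
|G| = 100 · 2512.5 / 6.25e+06 ≈ 0.0402
Gain = 20 log₁₀(0.0402) ≈ -27.92 dB
∠G = 84.29° − 179.74° = -95.45°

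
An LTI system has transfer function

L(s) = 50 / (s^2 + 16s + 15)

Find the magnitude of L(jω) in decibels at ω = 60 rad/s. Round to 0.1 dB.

Substitute s = j60:
Numerator: 50 = 50 + j0
Denominator: (j60)^2 + 16(j60) + 15 = -3585 + j960
|N| = √(50² + 0²) ≈ 50, ∠N ≈ 0.00°
|D| = √(3585² + 960²) ≈ 3711.3, ∠D ≈ 165.01°
|L| = 50 / 3711.3 ≈ 0.013472
Gain = 20 log₁₀(0.013472) ≈ -37.41 dB

-37.4 dB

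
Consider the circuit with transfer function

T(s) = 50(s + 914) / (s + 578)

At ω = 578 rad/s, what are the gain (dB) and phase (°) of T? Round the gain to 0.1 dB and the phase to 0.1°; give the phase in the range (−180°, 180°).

36.4 dB, -12.7°

At s = jω = j578:
zero (s+914): 914 + j578 → |·| = √(914²+578²) = √1169480 ≈ 1081.4, ∠ = arctan(578/914) ≈ 32.31°
pole (s+578): 578 + j578 → |·| = √(578²+578²) = √668168 ≈ 817.42, ∠ = arctan(578/578) ≈ 45.00°
|T| = 50 · 1081.4 / 817.42 ≈ 66.147
Gain = 20 log₁₀(66.147) ≈ 36.41 dB
∠T = 32.31° − 45.00° = -12.69°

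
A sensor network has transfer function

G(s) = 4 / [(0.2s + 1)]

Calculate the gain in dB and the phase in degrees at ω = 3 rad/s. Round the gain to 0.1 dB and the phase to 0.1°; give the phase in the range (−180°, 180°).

10.7 dB, -31.0°

At ω = 3 rad/s:
pole (1 + j3·0.2) = 1 + j0.6 → |·| ≈ 1.1662, ∠ ≈ 30.96°
|G| = 4 · 1 / (1.1662) ≈ 3.4299
Gain = 20 log₁₀(3.4299) ≈ 10.71 dB
∠G = (0°) − (30.96°) = -30.96°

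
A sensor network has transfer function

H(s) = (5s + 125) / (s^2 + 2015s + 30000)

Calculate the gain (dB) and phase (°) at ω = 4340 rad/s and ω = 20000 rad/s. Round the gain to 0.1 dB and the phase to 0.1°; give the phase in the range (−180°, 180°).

Substitute s = j4340:
Numerator: 5(j4340) + 125 = 125 + j21700
Denominator: (j4340)^2 + 2015(j4340) + 30000 = -18805600 + j8745100
|N| = √(125² + 21700²) ≈ 21700, ∠N ≈ 89.67°
|D| = √(18805600² + 8745100²) ≈ 2.074e+07, ∠D ≈ 155.06°
|H| = 21700 / 2.074e+07 ≈ 0.0010463
Gain = 20 log₁₀(0.0010463) ≈ -59.61 dB
∠H = 89.67° − 155.06° = -65.39°

Substitute s = j20000:
Numerator: 5(j20000) + 125 = 125 + j100000
Denominator: (j20000)^2 + 2015(j20000) + 30000 = -399970000 + j40300000
|N| = √(125² + 100000²) ≈ 1e+05, ∠N ≈ 89.93°
|D| = √(399970000² + 40300000²) ≈ 4.02e+08, ∠D ≈ 174.25°
|H| = 1e+05 / 4.02e+08 ≈ 0.00024876
Gain = 20 log₁₀(0.00024876) ≈ -72.08 dB
∠H = 89.93° − 174.25° = -84.32°

ω = 4340: -59.6 dB, -65.4°; ω = 20000: -72.1 dB, -84.3°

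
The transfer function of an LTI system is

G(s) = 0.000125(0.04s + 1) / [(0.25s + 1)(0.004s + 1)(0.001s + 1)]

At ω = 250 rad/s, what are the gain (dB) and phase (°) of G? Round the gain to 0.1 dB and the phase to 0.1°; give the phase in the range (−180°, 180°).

-97.2 dB, -63.8°

At ω = 250 rad/s:
zero (1 + j250·0.04) = 1 + j10 → |·| ≈ 10.05, ∠ ≈ 84.29°
pole (1 + j250·0.25) = 1 + j62.5 → |·| ≈ 62.508, ∠ ≈ 89.08°
pole (1 + j250·0.004) = 1 + j1 → |·| ≈ 1.4142, ∠ ≈ 45.00°
pole (1 + j250·0.001) = 1 + j0.25 → |·| ≈ 1.0308, ∠ ≈ 14.04°
|G| = 0.000125 · 10.05 / (62.508 · 1.4142 · 1.0308) ≈ 1.3787e-05
Gain = 20 log₁₀(1.3787e-05) ≈ -97.21 dB
∠G = (84.29°) − (89.08° + 45.00° + 14.04°) = -63.83°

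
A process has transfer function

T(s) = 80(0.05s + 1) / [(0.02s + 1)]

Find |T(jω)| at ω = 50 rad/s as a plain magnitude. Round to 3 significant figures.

152

At ω = 50 rad/s:
zero (1 + j50·0.05) = 1 + j2.5 → |·| ≈ 2.6926, ∠ ≈ 68.20°
pole (1 + j50·0.02) = 1 + j1 → |·| ≈ 1.4142, ∠ ≈ 45.00°
|T| = 80 · 2.6926 / (1.4142) ≈ 152.32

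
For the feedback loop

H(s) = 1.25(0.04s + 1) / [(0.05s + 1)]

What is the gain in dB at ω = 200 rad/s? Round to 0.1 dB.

0.0 dB

At ω = 200 rad/s:
zero (1 + j200·0.04) = 1 + j8 → |·| ≈ 8.0623, ∠ ≈ 82.87°
pole (1 + j200·0.05) = 1 + j10 → |·| ≈ 10.05, ∠ ≈ 84.29°
|H| = 1.25 · 8.0623 / (10.05) ≈ 1.0028
Gain = 20 log₁₀(1.0028) ≈ 0.02 dB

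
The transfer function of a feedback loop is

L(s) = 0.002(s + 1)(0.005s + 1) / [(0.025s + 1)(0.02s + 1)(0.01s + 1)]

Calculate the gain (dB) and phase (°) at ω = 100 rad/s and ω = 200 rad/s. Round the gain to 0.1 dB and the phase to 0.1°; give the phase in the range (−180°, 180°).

At ω = 100 rad/s:
zero (1 + j100·1) = 1 + j100 → |·| ≈ 100, ∠ ≈ 89.43°
zero (1 + j100·0.005) = 1 + j0.5 → |·| ≈ 1.118, ∠ ≈ 26.57°
pole (1 + j100·0.025) = 1 + j2.5 → |·| ≈ 2.6926, ∠ ≈ 68.20°
pole (1 + j100·0.02) = 1 + j2 → |·| ≈ 2.2361, ∠ ≈ 63.43°
pole (1 + j100·0.01) = 1 + j1 → |·| ≈ 1.4142, ∠ ≈ 45.00°
|L| = 0.002 · 100 · 1.118 / (2.6926 · 2.2361 · 1.4142) ≈ 0.02626
Gain = 20 log₁₀(0.02626) ≈ -31.61 dB
∠L = (89.43° + 26.57°) − (68.20° + 63.43° + 45.00°) = -60.63°

At ω = 200 rad/s:
zero (1 + j200·1) = 1 + j200 → |·| ≈ 200, ∠ ≈ 89.71°
zero (1 + j200·0.005) = 1 + j1 → |·| ≈ 1.4142, ∠ ≈ 45.00°
pole (1 + j200·0.025) = 1 + j5 → |·| ≈ 5.099, ∠ ≈ 78.69°
pole (1 + j200·0.02) = 1 + j4 → |·| ≈ 4.1231, ∠ ≈ 75.96°
pole (1 + j200·0.01) = 1 + j2 → |·| ≈ 2.2361, ∠ ≈ 63.43°
|L| = 0.002 · 200 · 1.4142 / (5.099 · 4.1231 · 2.2361) ≈ 0.012033
Gain = 20 log₁₀(0.012033) ≈ -38.39 dB
∠L = (89.71° + 45.00°) − (78.69° + 75.96° + 63.43°) = -83.37°

ω = 100: -31.6 dB, -60.6°; ω = 200: -38.4 dB, -83.4°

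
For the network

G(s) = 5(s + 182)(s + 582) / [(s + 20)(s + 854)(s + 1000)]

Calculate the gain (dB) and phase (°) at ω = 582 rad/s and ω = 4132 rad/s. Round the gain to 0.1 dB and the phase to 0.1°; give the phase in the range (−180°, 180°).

At s = jω = j582:
zero (s+182): 182 + j582 → |·| = √(182²+582²) = √371848 ≈ 609.79, ∠ = arctan(582/182) ≈ 72.63°
zero (s+582): 582 + j582 → |·| = √(582²+582²) = √677448 ≈ 823.07, ∠ = arctan(582/582) ≈ 45.00°
pole (s+20): 20 + j582 → |·| = √(20²+582²) = √339124 ≈ 582.34, ∠ = arctan(582/20) ≈ 88.03°
pole (s+854): 854 + j582 → |·| = √(854²+582²) = √1068040 ≈ 1033.5, ∠ = arctan(582/854) ≈ 34.27°
pole (s+1000): 1000 + j582 → |·| = √(1000²+582²) = √1338724 ≈ 1157, ∠ = arctan(582/1000) ≈ 30.20°
|G| = 5 · 5.019e+05 / 6.9634e+08 ≈ 0.0036038
Gain = 20 log₁₀(0.0036038) ≈ -48.86 dB
∠G = 117.63° − 152.50° = -34.87°

At s = jω = j4132:
zero (s+182): 182 + j4132 → |·| = √(182²+4132²) = √17106548 ≈ 4136, ∠ = arctan(4132/182) ≈ 87.48°
zero (s+582): 582 + j4132 → |·| = √(582²+4132²) = √17412148 ≈ 4172.8, ∠ = arctan(4132/582) ≈ 81.98°
pole (s+20): 20 + j4132 → |·| = √(20²+4132²) = √17073824 ≈ 4132, ∠ = arctan(4132/20) ≈ 89.72°
pole (s+854): 854 + j4132 → |·| = √(854²+4132²) = √17802740 ≈ 4219.3, ∠ = arctan(4132/854) ≈ 78.32°
pole (s+1000): 1000 + j4132 → |·| = √(1000²+4132²) = √18073424 ≈ 4251.3, ∠ = arctan(4132/1000) ≈ 76.40°
|G| = 5 · 1.7259e+07 / 7.4118e+10 ≈ 0.0011643
Gain = 20 log₁₀(0.0011643) ≈ -58.68 dB
∠G = 169.46° − 244.44° = -74.98°

ω = 582: -48.9 dB, -34.9°; ω = 4132: -58.7 dB, -75.0°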